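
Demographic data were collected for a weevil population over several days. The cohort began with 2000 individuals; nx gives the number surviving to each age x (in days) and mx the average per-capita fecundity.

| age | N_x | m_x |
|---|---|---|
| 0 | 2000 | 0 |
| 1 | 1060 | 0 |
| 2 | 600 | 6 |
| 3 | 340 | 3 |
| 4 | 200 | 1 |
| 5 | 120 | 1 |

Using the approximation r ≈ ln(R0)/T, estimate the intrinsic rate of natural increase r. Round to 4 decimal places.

lx = nx/n0 = nx/2000: 1, 0.53, 0.3, 0.17, 0.1, 0.06
R0 = Σ lx·mx = 0 + 0 + 1.8 + 0.51 + 0.1 + 0.06 = 2.47
Σ x·lx·mx = 5.83; T = 5.83/2.47 = 2.36032…
r ≈ ln(R0)/T = ln(2.47)/2.36032… = 0.383091… → 0.3831

0.3831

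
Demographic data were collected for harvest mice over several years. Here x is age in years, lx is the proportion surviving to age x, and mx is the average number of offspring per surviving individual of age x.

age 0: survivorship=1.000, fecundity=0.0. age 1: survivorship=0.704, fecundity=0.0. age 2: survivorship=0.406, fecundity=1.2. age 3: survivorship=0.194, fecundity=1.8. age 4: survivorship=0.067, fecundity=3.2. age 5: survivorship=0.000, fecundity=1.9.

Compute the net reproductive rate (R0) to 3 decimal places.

1.051

lx·mx by age: 0, 0, 0.4872, 0.3492, 0.2144, 0
R0 = Σ lx·mx = 1.0508 → 1.051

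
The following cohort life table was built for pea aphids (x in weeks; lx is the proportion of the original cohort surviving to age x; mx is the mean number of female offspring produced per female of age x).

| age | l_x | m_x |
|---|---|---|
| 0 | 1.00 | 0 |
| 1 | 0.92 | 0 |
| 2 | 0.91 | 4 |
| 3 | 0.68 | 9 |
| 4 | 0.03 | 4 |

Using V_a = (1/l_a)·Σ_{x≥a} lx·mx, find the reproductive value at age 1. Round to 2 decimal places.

lx·mx for x ≥ 1: 0, 3.64, 6.12, 0.12 → sum = 9.88
V_1 = 9.88 / l_1 = 9.88 / 0.92 = 10.73913… → 10.74

10.74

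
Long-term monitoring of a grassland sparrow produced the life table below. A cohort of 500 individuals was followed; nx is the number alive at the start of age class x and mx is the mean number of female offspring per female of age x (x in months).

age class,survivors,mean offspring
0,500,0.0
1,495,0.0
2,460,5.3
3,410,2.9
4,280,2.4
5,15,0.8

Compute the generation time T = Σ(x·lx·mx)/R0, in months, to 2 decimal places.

lx = nx/n0 = nx/500: 1, 0.99, 0.92, 0.82, 0.56, 0.03
lx·mx: 0, 0, 4.876, 2.378, 1.344, 0.024 → R0 = 8.622
x·lx·mx: 0, 0, 9.752, 7.134, 5.376, 0.12 → Σ = 22.382
T = 22.382 / 8.622 = 2.595917… → 2.60

2.60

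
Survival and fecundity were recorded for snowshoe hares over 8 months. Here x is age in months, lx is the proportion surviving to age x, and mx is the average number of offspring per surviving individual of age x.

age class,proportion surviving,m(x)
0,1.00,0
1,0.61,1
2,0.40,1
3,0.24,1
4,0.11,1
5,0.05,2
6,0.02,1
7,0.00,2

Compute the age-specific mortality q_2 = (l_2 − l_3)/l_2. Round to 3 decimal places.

q_2 = (l_2 − l_3) / l_2 = (0.4 − 0.24) / 0.4
     = 0.16 / 0.4 = 0.4 → 0.400

0.400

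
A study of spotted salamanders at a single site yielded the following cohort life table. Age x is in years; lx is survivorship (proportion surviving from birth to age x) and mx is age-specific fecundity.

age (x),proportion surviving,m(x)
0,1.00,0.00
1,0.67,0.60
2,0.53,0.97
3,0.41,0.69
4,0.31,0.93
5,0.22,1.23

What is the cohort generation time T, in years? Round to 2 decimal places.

lx·mx: 0, 0.402, 0.5141, 0.2829, 0.2883, 0.2706 → R0 = 1.7579
x·lx·mx: 0, 0.402, 1.0282, 0.8487, 1.1532, 1.353 → Σ = 4.7851
T = 4.7851 / 1.7579 = 2.722055… → 2.72

2.72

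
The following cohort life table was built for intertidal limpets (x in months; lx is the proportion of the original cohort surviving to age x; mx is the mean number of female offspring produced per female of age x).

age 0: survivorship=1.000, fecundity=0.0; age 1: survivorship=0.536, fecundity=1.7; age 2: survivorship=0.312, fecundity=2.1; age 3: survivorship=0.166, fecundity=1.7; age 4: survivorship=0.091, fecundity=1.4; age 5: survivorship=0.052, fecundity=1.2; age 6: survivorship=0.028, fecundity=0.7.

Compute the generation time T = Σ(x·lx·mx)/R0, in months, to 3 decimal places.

lx·mx: 0, 0.9112, 0.6552, 0.2822, 0.1274, 0.0624, 0.0196 → R0 = 2.058
x·lx·mx: 0, 0.9112, 1.3104, 0.8466, 0.5096, 0.312, 0.1176 → Σ = 4.0074
T = 4.0074 / 2.058 = 1.94723… → 1.947

1.947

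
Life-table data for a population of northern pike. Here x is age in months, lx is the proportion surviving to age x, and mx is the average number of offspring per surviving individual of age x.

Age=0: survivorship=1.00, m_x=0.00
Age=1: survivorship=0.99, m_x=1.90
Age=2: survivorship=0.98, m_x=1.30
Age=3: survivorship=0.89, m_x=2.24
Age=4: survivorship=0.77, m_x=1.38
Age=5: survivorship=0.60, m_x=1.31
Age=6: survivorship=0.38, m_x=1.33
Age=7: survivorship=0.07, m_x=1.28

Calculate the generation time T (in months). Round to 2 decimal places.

2.93

lx·mx: 0, 1.881, 1.274, 1.9936, 1.0626, 0.786, 0.5054, 0.0896 → R0 = 7.5922
x·lx·mx: 0, 1.881, 2.548, 5.9808, 4.2504, 3.93, 3.0324, 0.6272 → Σ = 22.2498
T = 22.2498 / 7.5922 = 2.930613… → 2.93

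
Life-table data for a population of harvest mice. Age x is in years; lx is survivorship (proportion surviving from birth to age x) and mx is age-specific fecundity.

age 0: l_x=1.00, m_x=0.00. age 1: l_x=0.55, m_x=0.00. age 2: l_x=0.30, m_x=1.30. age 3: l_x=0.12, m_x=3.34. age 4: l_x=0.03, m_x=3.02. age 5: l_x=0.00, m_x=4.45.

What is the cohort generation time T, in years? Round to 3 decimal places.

lx·mx: 0, 0, 0.39, 0.4008, 0.0906, 0 → R0 = 0.8814
x·lx·mx: 0, 0, 0.78, 1.2024, 0.3624, 0 → Σ = 2.3448
T = 2.3448 / 0.8814 = 2.660313… → 2.660

2.660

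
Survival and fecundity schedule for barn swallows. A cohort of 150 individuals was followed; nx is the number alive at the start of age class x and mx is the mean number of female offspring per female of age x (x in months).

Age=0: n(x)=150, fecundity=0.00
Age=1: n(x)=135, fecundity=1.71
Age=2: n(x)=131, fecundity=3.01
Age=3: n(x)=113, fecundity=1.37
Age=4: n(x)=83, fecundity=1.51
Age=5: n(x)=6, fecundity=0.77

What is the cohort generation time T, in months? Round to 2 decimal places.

2.21

lx = nx/n0 = nx/150: 1, 0.9, 0.87333…, 0.75333…, 0.55333…, 0.04
lx·mx: 0, 1.539, 2.628733…, 1.032067…, 0.835533…, 0.0308 → R0 = 6.066133…
x·lx·mx: 0, 1.539, 5.257467…, 3.0962…, 3.342133…, 0.154 → Σ = 13.3888…
T = 13.3888… / 6.066133… = 2.207139… → 2.21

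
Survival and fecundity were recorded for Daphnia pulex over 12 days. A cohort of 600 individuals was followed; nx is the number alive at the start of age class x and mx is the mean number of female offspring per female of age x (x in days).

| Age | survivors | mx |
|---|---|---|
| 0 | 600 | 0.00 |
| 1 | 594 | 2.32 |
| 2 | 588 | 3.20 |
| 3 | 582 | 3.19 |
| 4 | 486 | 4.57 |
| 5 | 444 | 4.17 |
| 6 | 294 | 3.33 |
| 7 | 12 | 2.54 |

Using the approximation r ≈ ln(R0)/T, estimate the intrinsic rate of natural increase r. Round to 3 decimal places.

lx = nx/n0 = nx/600: 1, 0.99, 0.98, 0.97, 0.81, 0.74, 0.49, 0.02
R0 = Σ lx·mx = 0 + 2.2968 + 3.136 + 3.0943 + 3.7017 + 3.0858 + 1.6317 + 0.0508 = 16.9971
Σ x·lx·mx = 58.2333; T = 58.2333/16.9971 = 3.42607…
r ≈ ln(R0)/T = ln(16.9971)/3.42607… = 0.82691… → 0.827

0.827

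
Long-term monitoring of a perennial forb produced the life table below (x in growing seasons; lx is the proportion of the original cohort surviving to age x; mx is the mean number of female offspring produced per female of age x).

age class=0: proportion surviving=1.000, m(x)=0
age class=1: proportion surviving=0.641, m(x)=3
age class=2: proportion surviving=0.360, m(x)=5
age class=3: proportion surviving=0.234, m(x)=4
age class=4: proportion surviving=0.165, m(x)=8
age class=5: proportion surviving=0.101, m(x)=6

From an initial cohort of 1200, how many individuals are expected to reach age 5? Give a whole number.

Expected survivors = N0 · l_5 = 1200 × 0.101 = 121.2 → 121

121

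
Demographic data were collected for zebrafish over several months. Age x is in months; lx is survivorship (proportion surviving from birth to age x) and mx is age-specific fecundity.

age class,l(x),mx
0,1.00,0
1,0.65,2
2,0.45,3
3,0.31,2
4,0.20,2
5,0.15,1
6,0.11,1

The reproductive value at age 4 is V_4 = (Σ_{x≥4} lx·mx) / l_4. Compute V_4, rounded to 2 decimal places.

3.30

lx·mx for x ≥ 4: 0.4, 0.15, 0.11 → sum = 0.66
V_4 = 0.66 / l_4 = 0.66 / 0.2 = 3.3 → 3.30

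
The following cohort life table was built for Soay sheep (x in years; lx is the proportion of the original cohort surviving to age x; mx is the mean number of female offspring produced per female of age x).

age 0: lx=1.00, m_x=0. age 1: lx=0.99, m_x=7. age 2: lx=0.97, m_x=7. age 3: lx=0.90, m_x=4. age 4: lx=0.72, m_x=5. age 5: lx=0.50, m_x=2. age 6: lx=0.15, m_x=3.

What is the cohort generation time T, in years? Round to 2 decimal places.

2.39

lx·mx: 0, 6.93, 6.79, 3.6, 3.6, 1, 0.45 → R0 = 22.37
x·lx·mx: 0, 6.93, 13.58, 10.8, 14.4, 5, 2.7 → Σ = 53.41
T = 53.41 / 22.37 = 2.387573… → 2.39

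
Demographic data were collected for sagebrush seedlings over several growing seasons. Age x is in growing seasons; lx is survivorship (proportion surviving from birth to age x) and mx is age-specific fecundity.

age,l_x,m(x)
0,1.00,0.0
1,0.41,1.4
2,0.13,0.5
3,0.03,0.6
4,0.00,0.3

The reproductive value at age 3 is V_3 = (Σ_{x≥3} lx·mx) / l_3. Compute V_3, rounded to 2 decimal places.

0.60

lx·mx for x ≥ 3: 0.018, 0 → sum = 0.018
V_3 = 0.018 / l_3 = 0.018 / 0.03 = 0.6 → 0.60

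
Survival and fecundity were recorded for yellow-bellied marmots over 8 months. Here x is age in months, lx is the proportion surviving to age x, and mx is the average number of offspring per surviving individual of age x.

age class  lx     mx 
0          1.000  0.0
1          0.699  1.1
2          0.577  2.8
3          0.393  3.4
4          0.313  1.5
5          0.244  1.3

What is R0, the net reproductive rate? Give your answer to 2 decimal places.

4.51

lx·mx by age: 0, 0.7689, 1.6156, 1.3362, 0.4695, 0.3172
R0 = Σ lx·mx = 4.5074 → 4.51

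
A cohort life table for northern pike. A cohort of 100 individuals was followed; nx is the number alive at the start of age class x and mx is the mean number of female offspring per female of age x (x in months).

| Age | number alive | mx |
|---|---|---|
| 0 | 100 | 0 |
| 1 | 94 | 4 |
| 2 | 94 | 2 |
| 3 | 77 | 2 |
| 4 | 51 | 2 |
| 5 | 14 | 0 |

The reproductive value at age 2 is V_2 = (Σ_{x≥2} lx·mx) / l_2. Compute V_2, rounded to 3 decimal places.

lx = nx/n0 = nx/100: 1, 0.94, 0.94, 0.77, 0.51, 0.14
lx·mx for x ≥ 2: 1.88, 1.54, 1.02, 0 → sum = 4.44
V_2 = 4.44 / l_2 = 4.44 / 0.94 = 4.723404… → 4.723

4.723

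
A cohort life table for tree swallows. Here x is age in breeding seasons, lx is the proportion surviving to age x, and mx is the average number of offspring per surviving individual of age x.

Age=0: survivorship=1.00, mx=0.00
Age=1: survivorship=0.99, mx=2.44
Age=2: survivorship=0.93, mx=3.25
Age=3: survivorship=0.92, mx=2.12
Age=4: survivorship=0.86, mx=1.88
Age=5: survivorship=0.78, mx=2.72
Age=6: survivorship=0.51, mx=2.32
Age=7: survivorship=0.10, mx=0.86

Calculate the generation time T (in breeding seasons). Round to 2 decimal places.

3.15

lx·mx: 0, 2.4156, 3.0225, 1.9504, 1.6168, 2.1216, 1.1832, 0.086 → R0 = 12.3961
x·lx·mx: 0, 2.4156, 6.045, 5.8512, 6.4672, 10.608, 7.0992, 0.602 → Σ = 39.0882
T = 39.0882 / 12.3961 = 3.153266… → 3.15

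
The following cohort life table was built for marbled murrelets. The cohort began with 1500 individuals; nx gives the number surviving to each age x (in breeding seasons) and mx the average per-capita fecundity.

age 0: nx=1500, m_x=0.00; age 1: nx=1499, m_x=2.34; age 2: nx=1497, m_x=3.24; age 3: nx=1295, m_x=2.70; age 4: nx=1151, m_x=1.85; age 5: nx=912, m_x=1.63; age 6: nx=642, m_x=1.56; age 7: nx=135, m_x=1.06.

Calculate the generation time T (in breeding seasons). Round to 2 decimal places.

lx = nx/n0 = nx/1500: 1, 0.99933…, 0.998, 0.86333…, 0.76733…, 0.608, 0.428, 0.09
lx·mx: 0, 2.33844…, 3.23352, 2.331…, 1.419567…, 0.99104, 0.66768, 0.0954 → R0 = 11.076647…
x·lx·mx: 0, 2.33844…, 6.46704, 6.993…, 5.678267…, 4.9552, 4.00608, 0.6678 → Σ = 31.105827…
T = 31.105827… / 11.076647… = 2.808235… → 2.81

2.81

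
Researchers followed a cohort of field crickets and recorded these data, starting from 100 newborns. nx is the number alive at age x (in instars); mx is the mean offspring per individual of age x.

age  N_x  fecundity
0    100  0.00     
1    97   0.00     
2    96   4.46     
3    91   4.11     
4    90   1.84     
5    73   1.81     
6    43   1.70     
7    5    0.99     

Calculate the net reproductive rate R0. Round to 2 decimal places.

lx = nx/n0 = nx/100: 1, 0.97, 0.96, 0.91, 0.9, 0.73, 0.43, 0.05
lx·mx by age: 0, 0, 4.2816, 3.7401, 1.656, 1.3213, 0.731, 0.0495
R0 = Σ lx·mx = 11.7795 → 11.78

11.78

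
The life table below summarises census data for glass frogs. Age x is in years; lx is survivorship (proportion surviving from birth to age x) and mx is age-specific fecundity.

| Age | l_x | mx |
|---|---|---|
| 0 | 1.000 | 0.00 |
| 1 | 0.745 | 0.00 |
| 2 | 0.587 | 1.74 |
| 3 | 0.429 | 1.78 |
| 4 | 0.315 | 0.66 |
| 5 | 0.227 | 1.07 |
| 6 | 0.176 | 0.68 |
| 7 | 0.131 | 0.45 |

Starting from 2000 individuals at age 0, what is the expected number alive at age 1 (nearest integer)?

Expected survivors = N0 · l_1 = 2000 × 0.745 = 1490 → 1490

1490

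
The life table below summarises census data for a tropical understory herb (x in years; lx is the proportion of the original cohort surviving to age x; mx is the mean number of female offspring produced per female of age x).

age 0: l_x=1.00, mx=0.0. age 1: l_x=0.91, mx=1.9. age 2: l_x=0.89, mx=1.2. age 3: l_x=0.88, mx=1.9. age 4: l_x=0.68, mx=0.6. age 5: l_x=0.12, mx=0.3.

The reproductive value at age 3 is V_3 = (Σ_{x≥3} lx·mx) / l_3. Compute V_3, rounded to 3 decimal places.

lx·mx for x ≥ 3: 1.672, 0.408, 0.036 → sum = 2.116
V_3 = 2.116 / l_3 = 2.116 / 0.88 = 2.404545… → 2.405

2.405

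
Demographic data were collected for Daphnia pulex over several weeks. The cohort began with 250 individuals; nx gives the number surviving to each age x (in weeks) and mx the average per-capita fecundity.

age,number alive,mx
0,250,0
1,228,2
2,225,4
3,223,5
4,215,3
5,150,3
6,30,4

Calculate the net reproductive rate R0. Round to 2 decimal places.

lx = nx/n0 = nx/250: 1, 0.912, 0.9, 0.892, 0.86, 0.6, 0.12
lx·mx by age: 0, 1.824, 3.6, 4.46, 2.58, 1.8, 0.48
R0 = Σ lx·mx = 14.744 → 14.74

14.74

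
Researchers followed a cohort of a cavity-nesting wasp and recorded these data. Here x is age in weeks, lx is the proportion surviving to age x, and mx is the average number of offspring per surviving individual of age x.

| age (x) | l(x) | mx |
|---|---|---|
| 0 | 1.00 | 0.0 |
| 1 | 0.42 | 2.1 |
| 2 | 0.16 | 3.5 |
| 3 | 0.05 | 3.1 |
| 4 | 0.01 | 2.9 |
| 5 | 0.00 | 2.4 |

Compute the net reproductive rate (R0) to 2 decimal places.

lx·mx by age: 0, 0.882, 0.56, 0.155, 0.029, 0
R0 = Σ lx·mx = 1.626 → 1.63

1.63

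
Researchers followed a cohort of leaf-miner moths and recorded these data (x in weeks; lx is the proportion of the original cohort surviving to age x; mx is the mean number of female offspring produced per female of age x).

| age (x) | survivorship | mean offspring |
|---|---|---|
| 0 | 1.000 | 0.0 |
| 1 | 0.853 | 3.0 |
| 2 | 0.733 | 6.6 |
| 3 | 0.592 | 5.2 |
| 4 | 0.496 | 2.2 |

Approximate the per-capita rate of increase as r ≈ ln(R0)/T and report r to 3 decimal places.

1.096

R0 = Σ lx·mx = 0 + 2.559 + 4.8378 + 3.0784 + 1.0912 = 11.5664
Σ x·lx·mx = 25.8346; T = 25.8346/11.5664 = 2.23359…
r ≈ ln(R0)/T = ln(11.5664)/2.23359… = 1.09604… → 1.096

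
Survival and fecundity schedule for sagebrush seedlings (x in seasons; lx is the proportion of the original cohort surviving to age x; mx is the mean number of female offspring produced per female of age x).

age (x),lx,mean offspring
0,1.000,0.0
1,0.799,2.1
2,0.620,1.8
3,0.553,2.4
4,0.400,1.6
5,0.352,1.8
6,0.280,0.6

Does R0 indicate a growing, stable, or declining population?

growing

R0 = Σ lx·mx = 0 + 1.6779 + 1.116 + 1.3272 + 0.64 + 0.6336 + 0.168 = 5.5627
R0 > 1, so the population is growing.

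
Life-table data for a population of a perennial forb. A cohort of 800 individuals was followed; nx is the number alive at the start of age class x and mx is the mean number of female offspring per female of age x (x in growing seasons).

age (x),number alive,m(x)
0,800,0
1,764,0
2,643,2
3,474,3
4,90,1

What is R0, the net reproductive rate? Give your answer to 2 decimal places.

3.50

lx = nx/n0 = nx/800: 1, 0.955, 0.80375, 0.5925, 0.1125
lx·mx by age: 0, 0, 1.6075, 1.7775, 0.1125
R0 = Σ lx·mx = 3.4975 → 3.50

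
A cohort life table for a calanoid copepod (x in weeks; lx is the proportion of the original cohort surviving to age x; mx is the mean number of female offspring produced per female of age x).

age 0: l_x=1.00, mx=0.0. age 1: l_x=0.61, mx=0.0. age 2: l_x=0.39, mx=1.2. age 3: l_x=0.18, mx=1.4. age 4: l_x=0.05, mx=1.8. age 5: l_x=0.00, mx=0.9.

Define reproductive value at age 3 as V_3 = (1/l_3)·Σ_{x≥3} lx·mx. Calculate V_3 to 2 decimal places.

lx·mx for x ≥ 3: 0.252, 0.09, 0 → sum = 0.342
V_3 = 0.342 / l_3 = 0.342 / 0.18 = 1.9 → 1.90

1.90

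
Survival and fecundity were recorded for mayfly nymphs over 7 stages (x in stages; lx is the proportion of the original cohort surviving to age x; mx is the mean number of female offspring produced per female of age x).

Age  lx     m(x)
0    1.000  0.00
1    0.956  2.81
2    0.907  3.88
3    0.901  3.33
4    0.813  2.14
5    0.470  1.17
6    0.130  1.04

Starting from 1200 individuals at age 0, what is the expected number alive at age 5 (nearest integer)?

564

Expected survivors = N0 · l_5 = 1200 × 0.470 = 564 → 564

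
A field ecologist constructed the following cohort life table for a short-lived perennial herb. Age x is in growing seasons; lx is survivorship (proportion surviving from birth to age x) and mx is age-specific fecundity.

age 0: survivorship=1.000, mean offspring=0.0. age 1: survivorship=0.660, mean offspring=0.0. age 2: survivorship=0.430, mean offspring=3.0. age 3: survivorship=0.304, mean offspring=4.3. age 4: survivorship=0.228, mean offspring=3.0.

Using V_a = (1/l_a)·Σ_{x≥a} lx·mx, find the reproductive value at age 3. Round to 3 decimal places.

6.550

lx·mx for x ≥ 3: 1.3072, 0.684 → sum = 1.9912
V_3 = 1.9912 / l_3 = 1.9912 / 0.304 = 6.55 → 6.550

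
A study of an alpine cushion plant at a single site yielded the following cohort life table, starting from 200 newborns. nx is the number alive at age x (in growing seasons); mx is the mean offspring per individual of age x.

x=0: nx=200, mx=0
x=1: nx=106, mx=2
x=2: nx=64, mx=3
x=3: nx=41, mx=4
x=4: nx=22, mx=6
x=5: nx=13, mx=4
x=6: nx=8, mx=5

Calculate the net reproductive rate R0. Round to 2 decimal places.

3.96

lx = nx/n0 = nx/200: 1, 0.53, 0.32, 0.205, 0.11, 0.065, 0.04
lx·mx by age: 0, 1.06, 0.96, 0.82, 0.66, 0.26, 0.2
R0 = Σ lx·mx = 3.96 → 3.96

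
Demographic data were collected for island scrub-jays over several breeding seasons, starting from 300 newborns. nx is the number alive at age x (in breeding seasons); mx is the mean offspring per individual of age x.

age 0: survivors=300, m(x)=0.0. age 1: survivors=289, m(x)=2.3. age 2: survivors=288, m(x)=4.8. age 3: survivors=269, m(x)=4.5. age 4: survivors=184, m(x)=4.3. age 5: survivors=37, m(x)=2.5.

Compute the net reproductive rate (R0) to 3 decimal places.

lx = nx/n0 = nx/300: 1, 0.96333…, 0.96, 0.89667…, 0.61333…, 0.12333…
lx·mx by age: 0, 2.215667…, 4.608, 4.035…, 2.637333…, 0.308333…
R0 = Σ lx·mx = 13.804333… → 13.804

13.804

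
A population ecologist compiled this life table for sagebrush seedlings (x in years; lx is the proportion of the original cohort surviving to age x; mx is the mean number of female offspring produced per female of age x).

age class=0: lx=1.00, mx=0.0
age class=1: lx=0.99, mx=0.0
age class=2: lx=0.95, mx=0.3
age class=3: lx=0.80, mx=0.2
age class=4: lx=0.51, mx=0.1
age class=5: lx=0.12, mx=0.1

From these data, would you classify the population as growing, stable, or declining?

R0 = Σ lx·mx = 0 + 0 + 0.285 + 0.16 + 0.051 + 0.012 = 0.508
R0 < 1, so the population is declining.

declining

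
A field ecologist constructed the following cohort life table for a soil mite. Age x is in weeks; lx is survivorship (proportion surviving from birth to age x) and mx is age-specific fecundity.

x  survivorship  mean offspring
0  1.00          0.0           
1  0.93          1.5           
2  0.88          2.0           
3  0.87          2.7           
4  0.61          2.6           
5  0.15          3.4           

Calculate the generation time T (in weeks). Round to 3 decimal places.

2.744

lx·mx: 0, 1.395, 1.76, 2.349, 1.586, 0.51 → R0 = 7.6
x·lx·mx: 0, 1.395, 3.52, 7.047, 6.344, 2.55 → Σ = 20.856
T = 20.856 / 7.6 = 2.744211… → 2.744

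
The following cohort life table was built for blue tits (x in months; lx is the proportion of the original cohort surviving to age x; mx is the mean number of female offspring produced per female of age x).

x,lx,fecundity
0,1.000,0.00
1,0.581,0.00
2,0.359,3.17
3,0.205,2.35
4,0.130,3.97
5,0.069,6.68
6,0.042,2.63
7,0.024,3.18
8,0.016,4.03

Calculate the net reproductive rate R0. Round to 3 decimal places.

2.848

lx·mx by age: 0, 0, 1.13803, 0.48175, 0.5161, 0.46092, 0.11046, 0.07632, 0.06448
R0 = Σ lx·mx = 2.84806 → 2.848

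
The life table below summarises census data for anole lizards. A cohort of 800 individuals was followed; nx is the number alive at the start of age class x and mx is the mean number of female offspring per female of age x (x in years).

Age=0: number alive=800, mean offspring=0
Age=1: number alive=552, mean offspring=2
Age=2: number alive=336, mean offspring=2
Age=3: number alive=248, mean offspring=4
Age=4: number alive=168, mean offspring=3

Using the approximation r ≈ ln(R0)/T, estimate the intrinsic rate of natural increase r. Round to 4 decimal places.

lx = nx/n0 = nx/800: 1, 0.69, 0.42, 0.31, 0.21
R0 = Σ lx·mx = 0 + 1.38 + 0.84 + 1.24 + 0.63 = 4.09
Σ x·lx·mx = 9.3; T = 9.3/4.09 = 2.27384…
r ≈ ln(R0)/T = ln(4.09)/2.27384… = 0.619457… → 0.6195

0.6195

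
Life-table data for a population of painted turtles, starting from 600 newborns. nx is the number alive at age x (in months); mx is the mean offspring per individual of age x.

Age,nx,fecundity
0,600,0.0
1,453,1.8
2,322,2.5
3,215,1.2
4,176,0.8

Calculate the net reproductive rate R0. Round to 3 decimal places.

3.365

lx = nx/n0 = nx/600: 1, 0.755, 0.53667…, 0.35833…, 0.29333…
lx·mx by age: 0, 1.359, 1.341667…, 0.43…, 0.234667…
R0 = Σ lx·mx = 3.365333… → 3.365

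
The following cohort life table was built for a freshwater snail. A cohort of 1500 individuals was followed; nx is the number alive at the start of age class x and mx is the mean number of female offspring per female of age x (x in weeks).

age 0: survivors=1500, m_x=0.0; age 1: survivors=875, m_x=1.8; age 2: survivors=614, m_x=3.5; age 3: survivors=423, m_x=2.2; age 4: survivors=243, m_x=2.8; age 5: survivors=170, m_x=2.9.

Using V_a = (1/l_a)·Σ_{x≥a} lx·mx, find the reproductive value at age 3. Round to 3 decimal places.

4.974

lx = nx/n0 = nx/1500: 1, 0.58333…, 0.40933…, 0.282, 0.162, 0.11333…
lx·mx for x ≥ 3: 0.6204, 0.4536, 0.328667… → sum = 1.402667…
V_3 = 1.402667… / l_3 = 1.402667… / 0.282 = 4.973995… → 4.974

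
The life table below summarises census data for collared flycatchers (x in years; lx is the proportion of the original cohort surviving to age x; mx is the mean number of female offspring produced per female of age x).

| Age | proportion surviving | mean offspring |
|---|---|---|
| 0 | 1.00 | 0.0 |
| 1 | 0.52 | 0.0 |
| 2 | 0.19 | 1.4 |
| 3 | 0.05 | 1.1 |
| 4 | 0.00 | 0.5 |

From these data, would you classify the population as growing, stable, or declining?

declining

R0 = Σ lx·mx = 0 + 0 + 0.266 + 0.055 + 0 = 0.321
R0 < 1, so the population is declining.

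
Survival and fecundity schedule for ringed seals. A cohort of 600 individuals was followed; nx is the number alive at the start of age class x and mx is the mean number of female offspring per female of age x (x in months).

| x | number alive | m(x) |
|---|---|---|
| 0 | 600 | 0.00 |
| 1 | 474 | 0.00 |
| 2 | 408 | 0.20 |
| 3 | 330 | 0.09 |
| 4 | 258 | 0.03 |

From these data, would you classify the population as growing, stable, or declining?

lx = nx/n0 = nx/600: 1, 0.79, 0.68, 0.55, 0.43
R0 = Σ lx·mx = 0 + 0 + 0.136 + 0.0495 + 0.0129 = 0.1984
R0 < 1, so the population is declining.

declining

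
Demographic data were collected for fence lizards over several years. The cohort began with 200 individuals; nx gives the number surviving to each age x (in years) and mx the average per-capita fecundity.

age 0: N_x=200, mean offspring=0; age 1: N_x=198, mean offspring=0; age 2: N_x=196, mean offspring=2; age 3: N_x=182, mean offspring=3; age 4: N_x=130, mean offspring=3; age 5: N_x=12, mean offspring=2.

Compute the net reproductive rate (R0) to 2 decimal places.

6.76

lx = nx/n0 = nx/200: 1, 0.99, 0.98, 0.91, 0.65, 0.06
lx·mx by age: 0, 0, 1.96, 2.73, 1.95, 0.12
R0 = Σ lx·mx = 6.76 → 6.76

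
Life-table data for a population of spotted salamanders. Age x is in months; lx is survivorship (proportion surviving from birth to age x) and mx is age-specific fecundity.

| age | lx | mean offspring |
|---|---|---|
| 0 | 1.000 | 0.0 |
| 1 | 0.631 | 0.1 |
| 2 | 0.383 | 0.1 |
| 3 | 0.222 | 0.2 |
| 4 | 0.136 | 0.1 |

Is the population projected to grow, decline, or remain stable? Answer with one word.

declining

R0 = Σ lx·mx = 0 + 0.0631 + 0.0383 + 0.0444 + 0.0136 = 0.1594
R0 < 1, so the population is declining.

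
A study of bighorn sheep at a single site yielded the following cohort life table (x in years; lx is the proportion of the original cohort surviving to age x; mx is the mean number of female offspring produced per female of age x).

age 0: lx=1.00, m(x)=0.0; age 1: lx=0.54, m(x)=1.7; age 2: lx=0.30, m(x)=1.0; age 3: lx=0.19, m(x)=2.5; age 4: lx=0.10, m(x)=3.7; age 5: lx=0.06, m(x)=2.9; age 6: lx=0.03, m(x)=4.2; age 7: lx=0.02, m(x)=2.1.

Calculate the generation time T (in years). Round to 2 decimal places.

lx·mx: 0, 0.918, 0.3, 0.475, 0.37, 0.174, 0.126, 0.042 → R0 = 2.405
x·lx·mx: 0, 0.918, 0.6, 1.425, 1.48, 0.87, 0.756, 0.294 → Σ = 6.343
T = 6.343 / 2.405 = 2.637422… → 2.64

2.64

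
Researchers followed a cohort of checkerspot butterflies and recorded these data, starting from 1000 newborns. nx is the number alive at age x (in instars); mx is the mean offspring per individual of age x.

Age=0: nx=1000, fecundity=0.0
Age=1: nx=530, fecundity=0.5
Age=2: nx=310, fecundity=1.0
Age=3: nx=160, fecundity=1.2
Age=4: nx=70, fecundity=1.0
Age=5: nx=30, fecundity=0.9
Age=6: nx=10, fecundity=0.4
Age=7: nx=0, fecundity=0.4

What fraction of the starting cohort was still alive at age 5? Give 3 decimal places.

l_5 = n_5/n_0 = 30/1000 = 0.03 → 0.030

0.030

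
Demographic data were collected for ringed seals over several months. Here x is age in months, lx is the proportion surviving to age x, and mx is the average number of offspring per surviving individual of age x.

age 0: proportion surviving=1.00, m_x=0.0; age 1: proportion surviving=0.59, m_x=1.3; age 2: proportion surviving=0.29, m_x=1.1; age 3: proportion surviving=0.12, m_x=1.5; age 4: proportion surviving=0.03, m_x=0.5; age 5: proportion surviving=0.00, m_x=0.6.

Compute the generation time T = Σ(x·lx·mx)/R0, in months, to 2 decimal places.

1.57

lx·mx: 0, 0.767, 0.319, 0.18, 0.015, 0 → R0 = 1.281
x·lx·mx: 0, 0.767, 0.638, 0.54, 0.06, 0 → Σ = 2.005
T = 2.005 / 1.281 = 1.565183… → 1.57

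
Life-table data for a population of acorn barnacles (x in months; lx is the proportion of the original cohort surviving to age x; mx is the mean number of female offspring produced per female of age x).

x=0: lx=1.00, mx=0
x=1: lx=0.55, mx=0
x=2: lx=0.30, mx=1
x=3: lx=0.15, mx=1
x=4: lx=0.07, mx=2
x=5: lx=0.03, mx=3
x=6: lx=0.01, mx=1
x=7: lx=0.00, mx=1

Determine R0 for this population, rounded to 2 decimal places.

0.69

lx·mx by age: 0, 0, 0.3, 0.15, 0.14, 0.09, 0.01, 0
R0 = Σ lx·mx = 0.69 → 0.69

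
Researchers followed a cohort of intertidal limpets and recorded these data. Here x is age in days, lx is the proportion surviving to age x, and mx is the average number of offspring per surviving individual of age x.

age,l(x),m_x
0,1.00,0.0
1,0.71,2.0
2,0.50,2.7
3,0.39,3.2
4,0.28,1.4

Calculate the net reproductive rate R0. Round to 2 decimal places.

4.41

lx·mx by age: 0, 1.42, 1.35, 1.248, 0.392
R0 = Σ lx·mx = 4.41 → 4.41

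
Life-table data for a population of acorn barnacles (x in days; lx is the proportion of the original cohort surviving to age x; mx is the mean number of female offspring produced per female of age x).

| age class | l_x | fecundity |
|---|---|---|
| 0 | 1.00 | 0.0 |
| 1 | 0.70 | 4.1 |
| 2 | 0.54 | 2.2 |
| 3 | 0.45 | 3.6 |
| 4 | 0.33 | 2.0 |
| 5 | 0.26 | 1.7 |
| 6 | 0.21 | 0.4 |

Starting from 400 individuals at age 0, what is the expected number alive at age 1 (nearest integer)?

280

Expected survivors = N0 · l_1 = 400 × 0.70 = 280 → 280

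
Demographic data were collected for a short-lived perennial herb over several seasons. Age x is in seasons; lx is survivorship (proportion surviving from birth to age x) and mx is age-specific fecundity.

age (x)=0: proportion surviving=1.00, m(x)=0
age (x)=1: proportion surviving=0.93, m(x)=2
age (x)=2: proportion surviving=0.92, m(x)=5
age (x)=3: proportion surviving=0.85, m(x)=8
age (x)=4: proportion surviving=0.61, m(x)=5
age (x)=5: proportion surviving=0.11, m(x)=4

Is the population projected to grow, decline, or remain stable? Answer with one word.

growing

R0 = Σ lx·mx = 0 + 1.86 + 4.6 + 6.8 + 3.05 + 0.44 = 16.75
R0 > 1, so the population is growing.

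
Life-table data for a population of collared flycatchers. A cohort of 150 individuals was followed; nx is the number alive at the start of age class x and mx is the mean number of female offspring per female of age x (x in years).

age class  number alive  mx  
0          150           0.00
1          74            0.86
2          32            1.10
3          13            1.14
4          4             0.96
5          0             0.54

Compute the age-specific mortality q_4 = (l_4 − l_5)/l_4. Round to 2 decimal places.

lx = nx/n0 = nx/150: 1, 0.49333…, 0.21333…, 0.08667…, 0.02667…, 0
q_4 = (l_4 − l_5) / l_4 = (0.026667… − 0) / 0.026667…
     = 0.026667… / 0.026667… = 1 → 1.00

1.00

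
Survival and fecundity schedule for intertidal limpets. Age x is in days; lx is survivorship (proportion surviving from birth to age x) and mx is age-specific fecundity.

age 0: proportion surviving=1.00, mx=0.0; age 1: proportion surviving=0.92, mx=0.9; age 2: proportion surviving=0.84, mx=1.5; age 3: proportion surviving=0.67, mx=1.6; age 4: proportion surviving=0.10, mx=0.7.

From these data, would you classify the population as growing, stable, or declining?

growing

R0 = Σ lx·mx = 0 + 0.828 + 1.26 + 1.072 + 0.07 = 3.23
R0 > 1, so the population is growing.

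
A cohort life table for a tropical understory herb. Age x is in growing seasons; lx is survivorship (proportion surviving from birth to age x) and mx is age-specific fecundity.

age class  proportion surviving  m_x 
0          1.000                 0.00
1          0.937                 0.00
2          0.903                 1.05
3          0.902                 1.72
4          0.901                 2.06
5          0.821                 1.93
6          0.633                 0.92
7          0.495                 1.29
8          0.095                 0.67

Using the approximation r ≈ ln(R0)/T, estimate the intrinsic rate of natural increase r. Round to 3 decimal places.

R0 = Σ lx·mx = 0 + 0 + 0.94815 + 1.55144 + 1.85606 + 1.58453 + 0.58236 + 0.63855 + 0.06365 = 7.22474
Σ x·lx·mx = 30.37072; T = 30.37072/7.22474 = 4.20371…
r ≈ ln(R0)/T = ln(7.22474)/4.20371… = 0.47042… → 0.470

0.470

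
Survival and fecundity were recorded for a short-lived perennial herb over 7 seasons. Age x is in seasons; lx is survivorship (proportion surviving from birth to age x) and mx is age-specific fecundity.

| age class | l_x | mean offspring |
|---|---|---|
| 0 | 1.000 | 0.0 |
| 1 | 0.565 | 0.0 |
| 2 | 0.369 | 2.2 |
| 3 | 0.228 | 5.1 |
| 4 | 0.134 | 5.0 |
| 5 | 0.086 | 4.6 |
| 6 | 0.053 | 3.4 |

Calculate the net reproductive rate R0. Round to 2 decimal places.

3.22

lx·mx by age: 0, 0, 0.8118, 1.1628, 0.67, 0.3956, 0.1802
R0 = Σ lx·mx = 3.2204 → 3.22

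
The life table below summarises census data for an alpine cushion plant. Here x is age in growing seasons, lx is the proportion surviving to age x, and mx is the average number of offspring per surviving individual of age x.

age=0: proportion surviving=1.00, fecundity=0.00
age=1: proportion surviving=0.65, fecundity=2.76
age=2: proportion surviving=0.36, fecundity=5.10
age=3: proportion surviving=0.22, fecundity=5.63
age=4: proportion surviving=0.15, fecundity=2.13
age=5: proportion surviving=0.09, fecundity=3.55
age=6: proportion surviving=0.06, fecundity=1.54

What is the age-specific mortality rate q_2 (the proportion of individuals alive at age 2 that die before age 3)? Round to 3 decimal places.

q_2 = (l_2 − l_3) / l_2 = (0.36 − 0.22) / 0.36
     = 0.14 / 0.36 = 0.388889… → 0.389

0.389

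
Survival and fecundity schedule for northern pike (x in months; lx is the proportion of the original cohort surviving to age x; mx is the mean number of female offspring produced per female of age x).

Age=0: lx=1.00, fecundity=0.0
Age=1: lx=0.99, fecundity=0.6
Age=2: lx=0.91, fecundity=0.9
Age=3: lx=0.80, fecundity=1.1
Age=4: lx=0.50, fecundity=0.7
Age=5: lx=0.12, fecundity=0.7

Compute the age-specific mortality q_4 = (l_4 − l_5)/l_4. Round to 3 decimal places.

0.760

q_4 = (l_4 − l_5) / l_4 = (0.5 − 0.12) / 0.5
     = 0.38 / 0.5 = 0.76 → 0.760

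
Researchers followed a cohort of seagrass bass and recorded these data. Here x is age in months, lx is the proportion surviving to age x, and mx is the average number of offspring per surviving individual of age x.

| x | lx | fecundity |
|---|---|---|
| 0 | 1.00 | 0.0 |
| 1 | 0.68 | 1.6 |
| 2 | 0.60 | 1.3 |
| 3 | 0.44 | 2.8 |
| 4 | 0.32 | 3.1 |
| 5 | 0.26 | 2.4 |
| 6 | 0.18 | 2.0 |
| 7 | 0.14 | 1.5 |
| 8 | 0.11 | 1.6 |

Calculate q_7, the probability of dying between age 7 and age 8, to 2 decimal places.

0.21

q_7 = (l_7 − l_8) / l_7 = (0.14 − 0.11) / 0.14
     = 0.03 / 0.14 = 0.214286… → 0.21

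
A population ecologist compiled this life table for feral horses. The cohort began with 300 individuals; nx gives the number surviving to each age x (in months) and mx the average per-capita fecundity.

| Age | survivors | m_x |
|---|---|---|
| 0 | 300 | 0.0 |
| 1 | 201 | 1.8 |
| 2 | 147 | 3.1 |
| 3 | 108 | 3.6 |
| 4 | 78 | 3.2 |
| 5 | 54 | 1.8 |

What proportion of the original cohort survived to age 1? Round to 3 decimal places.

l_1 = n_1/n_0 = 201/300 = 0.67 → 0.670

0.670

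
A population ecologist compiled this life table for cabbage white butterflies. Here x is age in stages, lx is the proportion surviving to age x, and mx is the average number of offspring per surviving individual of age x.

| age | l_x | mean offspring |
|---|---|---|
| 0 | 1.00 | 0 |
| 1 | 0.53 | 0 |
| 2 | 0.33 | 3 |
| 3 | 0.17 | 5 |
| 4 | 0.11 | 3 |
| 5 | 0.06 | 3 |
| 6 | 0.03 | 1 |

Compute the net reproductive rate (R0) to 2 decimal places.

lx·mx by age: 0, 0, 0.99, 0.85, 0.33, 0.18, 0.03
R0 = Σ lx·mx = 2.38 → 2.38

2.38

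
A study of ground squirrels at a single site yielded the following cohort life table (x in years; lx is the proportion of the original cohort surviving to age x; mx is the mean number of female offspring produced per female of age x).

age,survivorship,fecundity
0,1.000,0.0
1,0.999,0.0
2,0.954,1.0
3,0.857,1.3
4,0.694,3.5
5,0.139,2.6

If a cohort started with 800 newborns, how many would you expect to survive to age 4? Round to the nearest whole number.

Expected survivors = N0 · l_4 = 800 × 0.694 = 555.2 → 555

555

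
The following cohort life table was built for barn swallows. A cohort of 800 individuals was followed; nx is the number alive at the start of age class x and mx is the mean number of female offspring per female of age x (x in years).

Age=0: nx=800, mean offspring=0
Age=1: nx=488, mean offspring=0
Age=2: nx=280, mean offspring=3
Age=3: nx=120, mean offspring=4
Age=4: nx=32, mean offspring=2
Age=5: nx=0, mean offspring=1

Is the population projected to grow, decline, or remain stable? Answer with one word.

lx = nx/n0 = nx/800: 1, 0.61, 0.35, 0.15, 0.04, 0
R0 = Σ lx·mx = 0 + 0 + 1.05 + 0.6 + 0.08 + 0 = 1.73
R0 > 1, so the population is growing.

growing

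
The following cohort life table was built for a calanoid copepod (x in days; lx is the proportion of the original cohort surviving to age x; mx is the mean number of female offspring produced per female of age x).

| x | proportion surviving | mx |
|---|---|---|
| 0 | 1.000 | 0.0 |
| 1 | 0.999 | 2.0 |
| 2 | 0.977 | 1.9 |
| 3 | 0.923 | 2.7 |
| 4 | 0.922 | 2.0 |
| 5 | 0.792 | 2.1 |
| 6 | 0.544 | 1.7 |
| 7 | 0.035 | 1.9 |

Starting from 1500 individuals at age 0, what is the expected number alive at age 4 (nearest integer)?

1383

Expected survivors = N0 · l_4 = 1500 × 0.922 = 1383 → 1383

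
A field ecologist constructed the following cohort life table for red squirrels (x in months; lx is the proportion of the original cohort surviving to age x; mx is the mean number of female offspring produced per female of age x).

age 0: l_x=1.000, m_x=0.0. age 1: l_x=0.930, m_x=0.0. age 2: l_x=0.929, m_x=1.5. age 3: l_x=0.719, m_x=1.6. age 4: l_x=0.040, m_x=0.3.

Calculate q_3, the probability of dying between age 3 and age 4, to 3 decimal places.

q_3 = (l_3 − l_4) / l_3 = (0.719 − 0.04) / 0.719
     = 0.679 / 0.719 = 0.944367… → 0.944

0.944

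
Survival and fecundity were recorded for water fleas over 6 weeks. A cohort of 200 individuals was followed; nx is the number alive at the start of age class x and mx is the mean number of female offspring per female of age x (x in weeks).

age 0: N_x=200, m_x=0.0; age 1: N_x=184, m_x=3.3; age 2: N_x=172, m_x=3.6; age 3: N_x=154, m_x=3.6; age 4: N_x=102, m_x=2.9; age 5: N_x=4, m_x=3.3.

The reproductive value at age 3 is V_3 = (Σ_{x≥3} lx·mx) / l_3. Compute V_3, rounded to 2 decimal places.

lx = nx/n0 = nx/200: 1, 0.92, 0.86, 0.77, 0.51, 0.02
lx·mx for x ≥ 3: 2.772, 1.479, 0.066 → sum = 4.317
V_3 = 4.317 / l_3 = 4.317 / 0.77 = 5.606494… → 5.61

5.61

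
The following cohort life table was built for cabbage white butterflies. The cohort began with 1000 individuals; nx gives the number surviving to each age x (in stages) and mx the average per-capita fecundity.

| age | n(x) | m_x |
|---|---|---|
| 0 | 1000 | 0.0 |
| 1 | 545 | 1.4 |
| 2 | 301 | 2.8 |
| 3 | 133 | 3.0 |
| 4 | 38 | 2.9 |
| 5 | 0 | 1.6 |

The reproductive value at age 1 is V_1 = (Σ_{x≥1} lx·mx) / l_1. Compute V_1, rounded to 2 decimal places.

3.88

lx = nx/n0 = nx/1000: 1, 0.545, 0.301, 0.133, 0.038, 0
lx·mx for x ≥ 1: 0.763, 0.8428, 0.399, 0.1102, 0 → sum = 2.115
V_1 = 2.115 / l_1 = 2.115 / 0.545 = 3.880734… → 3.88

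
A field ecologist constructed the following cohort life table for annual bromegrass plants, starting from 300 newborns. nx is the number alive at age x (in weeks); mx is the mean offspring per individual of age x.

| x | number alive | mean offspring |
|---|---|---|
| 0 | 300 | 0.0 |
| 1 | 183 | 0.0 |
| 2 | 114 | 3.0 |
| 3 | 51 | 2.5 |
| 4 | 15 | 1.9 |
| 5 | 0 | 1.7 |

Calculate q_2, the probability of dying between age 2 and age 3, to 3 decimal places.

0.553

lx = nx/n0 = nx/300: 1, 0.61, 0.38, 0.17, 0.05, 0
q_2 = (l_2 − l_3) / l_2 = (0.38 − 0.17) / 0.38
     = 0.21 / 0.38 = 0.552632… → 0.553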